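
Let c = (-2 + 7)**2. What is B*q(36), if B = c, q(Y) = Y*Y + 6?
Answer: 32550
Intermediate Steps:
q(Y) = 6 + Y**2 (q(Y) = Y**2 + 6 = 6 + Y**2)
c = 25 (c = 5**2 = 25)
B = 25
B*q(36) = 25*(6 + 36**2) = 25*(6 + 1296) = 25*1302 = 32550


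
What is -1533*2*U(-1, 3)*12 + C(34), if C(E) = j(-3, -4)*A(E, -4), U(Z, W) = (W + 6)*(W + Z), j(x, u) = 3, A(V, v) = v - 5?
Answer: -662283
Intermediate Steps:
A(V, v) = -5 + v
U(Z, W) = (6 + W)*(W + Z)
C(E) = -27 (C(E) = 3*(-5 - 4) = 3*(-9) = -27)
-1533*2*U(-1, 3)*12 + C(34) = -1533*2*(3**2 + 6*3 + 6*(-1) + 3*(-1))*12 - 27 = -1533*2*(9 + 18 - 6 - 3)*12 - 27 = -1533*2*18*12 - 27 = -55188*12 - 27 = -1533*432 - 27 = -662256 - 27 = -662283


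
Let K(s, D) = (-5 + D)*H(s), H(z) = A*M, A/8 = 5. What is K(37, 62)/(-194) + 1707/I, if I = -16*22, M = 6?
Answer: -2573259/34144 ≈ -75.365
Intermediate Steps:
A = 40 (A = 8*5 = 40)
I = -352
H(z) = 240 (H(z) = 40*6 = 240)
K(s, D) = -1200 + 240*D (K(s, D) = (-5 + D)*240 = -1200 + 240*D)
K(37, 62)/(-194) + 1707/I = (-1200 + 240*62)/(-194) + 1707/(-352) = (-1200 + 14880)*(-1/194) + 1707*(-1/352) = 13680*(-1/194) - 1707/352 = -6840/97 - 1707/352 = -2573259/34144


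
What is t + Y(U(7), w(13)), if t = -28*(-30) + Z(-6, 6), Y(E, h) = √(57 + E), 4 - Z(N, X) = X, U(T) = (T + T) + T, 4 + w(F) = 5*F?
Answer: 838 + √78 ≈ 846.83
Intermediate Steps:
w(F) = -4 + 5*F
U(T) = 3*T (U(T) = 2*T + T = 3*T)
Z(N, X) = 4 - X
t = 838 (t = -28*(-30) + (4 - 1*6) = 840 + (4 - 6) = 840 - 2 = 838)
t + Y(U(7), w(13)) = 838 + √(57 + 3*7) = 838 + √(57 + 21) = 838 + √78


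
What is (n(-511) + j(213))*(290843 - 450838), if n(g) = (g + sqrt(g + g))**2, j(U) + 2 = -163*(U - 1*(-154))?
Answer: -32043158620 + 163514890*I*sqrt(1022) ≈ -3.2043e+10 + 5.2274e+9*I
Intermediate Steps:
j(U) = -25104 - 163*U (j(U) = -2 - 163*(U - 1*(-154)) = -2 - 163*(U + 154) = -2 - 163*(154 + U) = -2 + (-25102 - 163*U) = -25104 - 163*U)
n(g) = (g + sqrt(2)*sqrt(g))**2 (n(g) = (g + sqrt(2*g))**2 = (g + sqrt(2)*sqrt(g))**2)
(n(-511) + j(213))*(290843 - 450838) = ((-511 + sqrt(2)*sqrt(-511))**2 + (-25104 - 163*213))*(290843 - 450838) = ((-511 + sqrt(2)*(I*sqrt(511)))**2 + (-25104 - 34719))*(-159995) = ((-511 + I*sqrt(1022))**2 - 59823)*(-159995) = (-59823 + (-511 + I*sqrt(1022))**2)*(-159995) = 9571380885 - 159995*(-511 + I*sqrt(1022))**2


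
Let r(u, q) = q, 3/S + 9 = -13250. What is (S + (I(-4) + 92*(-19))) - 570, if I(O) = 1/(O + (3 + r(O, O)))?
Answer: -153685084/66295 ≈ -2318.2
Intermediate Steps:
S = -3/13259 (S = 3/(-9 - 13250) = 3/(-13259) = 3*(-1/13259) = -3/13259 ≈ -0.00022626)
I(O) = 1/(3 + 2*O) (I(O) = 1/(O + (3 + O)) = 1/(3 + 2*O))
(S + (I(-4) + 92*(-19))) - 570 = (-3/13259 + (1/(3 + 2*(-4)) + 92*(-19))) - 570 = (-3/13259 + (1/(3 - 8) - 1748)) - 570 = (-3/13259 + (1/(-5) - 1748)) - 570 = (-3/13259 + (-1/5 - 1748)) - 570 = (-3/13259 - 8741/5) - 570 = -115896934/66295 - 570 = -153685084/66295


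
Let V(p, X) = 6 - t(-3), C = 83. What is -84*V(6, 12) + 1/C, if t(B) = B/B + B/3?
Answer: -41831/83 ≈ -503.99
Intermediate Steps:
t(B) = 1 + B/3 (t(B) = 1 + B*(⅓) = 1 + B/3)
V(p, X) = 6 (V(p, X) = 6 - (1 + (⅓)*(-3)) = 6 - (1 - 1) = 6 - 1*0 = 6 + 0 = 6)
-84*V(6, 12) + 1/C = -84*6 + 1/83 = -504 + 1/83 = -41831/83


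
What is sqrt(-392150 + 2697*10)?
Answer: 62*I*sqrt(95) ≈ 604.3*I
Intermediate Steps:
sqrt(-392150 + 2697*10) = sqrt(-392150 + 26970) = sqrt(-365180) = 62*I*sqrt(95)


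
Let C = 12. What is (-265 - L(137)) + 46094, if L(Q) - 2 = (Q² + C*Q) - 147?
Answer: 25561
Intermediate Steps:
L(Q) = -145 + Q² + 12*Q (L(Q) = 2 + ((Q² + 12*Q) - 147) = 2 + (-147 + Q² + 12*Q) = -145 + Q² + 12*Q)
(-265 - L(137)) + 46094 = (-265 - (-145 + 137² + 12*137)) + 46094 = (-265 - (-145 + 18769 + 1644)) + 46094 = (-265 - 1*20268) + 46094 = (-265 - 20268) + 46094 = -20533 + 46094 = 25561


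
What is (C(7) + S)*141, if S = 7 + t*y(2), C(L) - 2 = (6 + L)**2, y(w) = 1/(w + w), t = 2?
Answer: 50337/2 ≈ 25169.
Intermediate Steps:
y(w) = 1/(2*w)
C(L) = 2 + (6 + L)**2
S = 15/2 (S = 7 + 2*((1/2)/2) = 7 + 2*((1/2)*(1/2)) = 7 + 2*(1/4) = 7 + 1/2 = 15/2 ≈ 7.5000)
(C(7) + S)*141 = ((2 + (6 + 7)**2) + 15/2)*141 = ((2 + 13**2) + 15/2)*141 = ((2 + 169) + 15/2)*141 = (171 + 15/2)*141 = (357/2)*141 = 50337/2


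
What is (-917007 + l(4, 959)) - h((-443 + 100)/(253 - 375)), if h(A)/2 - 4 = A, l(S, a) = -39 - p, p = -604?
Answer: -55903793/61 ≈ -9.1646e+5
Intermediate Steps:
l(S, a) = 565 (l(S, a) = -39 - 1*(-604) = -39 + 604 = 565)
h(A) = 8 + 2*A
(-917007 + l(4, 959)) - h((-443 + 100)/(253 - 375)) = (-917007 + 565) - (8 + 2*((-443 + 100)/(253 - 375))) = -916442 - (8 + 2*(-343/(-122))) = -916442 - (8 + 2*(-343*(-1/122))) = -916442 - (8 + 2*(343/122)) = -916442 - (8 + 343/61) = -916442 - 1*831/61 = -916442 - 831/61 = -55903793/61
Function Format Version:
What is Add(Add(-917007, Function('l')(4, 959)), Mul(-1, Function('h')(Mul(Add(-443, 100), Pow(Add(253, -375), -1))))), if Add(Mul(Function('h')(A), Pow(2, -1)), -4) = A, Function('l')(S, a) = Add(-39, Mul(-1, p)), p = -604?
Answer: Rational(-55903793, 61) ≈ -9.1646e+5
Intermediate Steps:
Function('l')(S, a) = 565 (Function('l')(S, a) = Add(-39, Mul(-1, -604)) = Add(-39, 604) = 565)
Function('h')(A) = Add(8, Mul(2, A))
Add(Add(-917007, Function('l')(4, 959)), Mul(-1, Function('h')(Mul(Add(-443, 100), Pow(Add(253, -375), -1))))) = Add(Add(-917007, 565), Mul(-1, Add(8, Mul(2, Mul(Add(-443, 100), Pow(Add(253, -375), -1)))))) = Add(-916442, Mul(-1, Add(8, Mul(2, Mul(-343, Pow(-122, -1)))))) = Add(-916442, Mul(-1, Add(8, Mul(2, Mul(-343, Rational(-1, 122)))))) = Add(-916442, Mul(-1, Add(8, Mul(2, Rational(343, 122))))) = Add(-916442, Mul(-1, Add(8, Rational(343, 61)))) = Add(-916442, Mul(-1, Rational(831, 61))) = Add(-916442, Rational(-831, 61)) = Rational(-55903793, 61)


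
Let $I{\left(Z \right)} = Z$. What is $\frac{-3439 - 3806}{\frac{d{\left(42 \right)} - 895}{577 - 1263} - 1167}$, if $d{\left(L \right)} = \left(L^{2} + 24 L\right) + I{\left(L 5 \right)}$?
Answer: $\frac{4970070}{802649} \approx 6.1921$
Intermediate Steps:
$d{\left(L \right)} = L^{2} + 29 L$ ($d{\left(L \right)} = \left(L^{2} + 24 L\right) + L 5 = \left(L^{2} + 24 L\right) + 5 L = L^{2} + 29 L$)
$\frac{-3439 - 3806}{\frac{d{\left(42 \right)} - 895}{577 - 1263} - 1167} = \frac{-3439 - 3806}{\frac{42 \left(29 + 42\right) - 895}{577 - 1263} - 1167} = - \frac{7245}{\frac{42 \cdot 71 - 895}{-686} - 1167} = - \frac{7245}{\left(2982 - 895\right) \left(- \frac{1}{686}\right) - 1167} = - \frac{7245}{2087 \left(- \frac{1}{686}\right) - 1167} = - \frac{7245}{- \frac{2087}{686} - 1167} = - \frac{7245}{- \frac{802649}{686}} = \left(-7245\right) \left(- \frac{686}{802649}\right) = \frac{4970070}{802649}$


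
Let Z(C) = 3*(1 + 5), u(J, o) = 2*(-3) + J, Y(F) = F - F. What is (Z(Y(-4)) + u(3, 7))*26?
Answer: 390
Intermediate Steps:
Y(F) = 0
u(J, o) = -6 + J
Z(C) = 18 (Z(C) = 3*6 = 18)
(Z(Y(-4)) + u(3, 7))*26 = (18 + (-6 + 3))*26 = (18 - 3)*26 = 15*26 = 390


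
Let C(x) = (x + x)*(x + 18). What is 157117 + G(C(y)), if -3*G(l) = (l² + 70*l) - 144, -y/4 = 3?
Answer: 153613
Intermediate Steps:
y = -12 (y = -4*3 = -12)
C(x) = 2*x*(18 + x) (C(x) = (2*x)*(18 + x) = 2*x*(18 + x))
G(l) = 48 - 70*l/3 - l²/3 (G(l) = -((l² + 70*l) - 144)/3 = -(-144 + l² + 70*l)/3 = 48 - 70*l/3 - l²/3)
157117 + G(C(y)) = 157117 + (48 - 140*(-12)*(18 - 12)/3 - 576*(18 - 12)²/3) = 157117 + (48 - 140*(-12)*6/3 - (2*(-12)*6)²/3) = 157117 + (48 - 70/3*(-144) - ⅓*(-144)²) = 157117 + (48 + 3360 - ⅓*20736) = 157117 + (48 + 3360 - 6912) = 157117 - 3504 = 153613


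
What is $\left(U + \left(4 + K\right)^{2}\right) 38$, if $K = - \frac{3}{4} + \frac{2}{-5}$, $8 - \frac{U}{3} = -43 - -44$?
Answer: $\frac{221331}{200} \approx 1106.7$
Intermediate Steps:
$U = 21$ ($U = 24 - 3 \left(-43 - -44\right) = 24 - 3 \left(-43 + 44\right) = 24 - 3 = 21$)
$K = - \frac{23}{20}$ ($K = \left(-3\right) \frac{1}{4} + 2 \left(- \frac{1}{5}\right) = - \frac{3}{4} - \frac{2}{5} = - \frac{23}{20} \approx -1.15$)
$\left(U + \left(4 + K\right)^{2}\right) 38 = \left(21 + \left(4 - \frac{23}{20}\right)^{2}\right) 38 = \left(21 + \left(\frac{57}{20}\right)^{2}\right) 38 = \left(21 + \frac{3249}{400}\right) 38 = \frac{11649}{400} \cdot 38 = \frac{221331}{200}$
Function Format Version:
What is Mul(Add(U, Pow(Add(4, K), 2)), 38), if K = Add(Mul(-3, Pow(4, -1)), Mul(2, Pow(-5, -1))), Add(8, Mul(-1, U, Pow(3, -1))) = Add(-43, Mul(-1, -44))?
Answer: Rational(221331, 200) ≈ 1106.7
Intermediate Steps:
U = 21 (U = Add(24, Mul(-3, Add(-43, Mul(-1, -44)))) = Add(24, Mul(-3, Add(-43, 44))) = Add(24, Mul(-3, 1)) = Add(24, -3) = 21)
K = Rational(-23, 20) (K = Add(Mul(-3, Rational(1, 4)), Mul(2, Rational(-1, 5))) = Add(Rational(-3, 4), Rational(-2, 5)) = Rational(-23, 20) ≈ -1.1500)
Mul(Add(U, Pow(Add(4, K), 2)), 38) = Mul(Add(21, Pow(Add(4, Rational(-23, 20)), 2)), 38) = Mul(Add(21, Pow(Rational(57, 20), 2)), 38) = Mul(Add(21, Rational(3249, 400)), 38) = Mul(Rational(11649, 400), 38) = Rational(221331, 200)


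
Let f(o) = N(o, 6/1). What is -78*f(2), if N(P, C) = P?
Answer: -156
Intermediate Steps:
f(o) = o
-78*f(2) = -78*2 = -156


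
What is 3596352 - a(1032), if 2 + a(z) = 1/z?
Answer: 3711437327/1032 ≈ 3.5964e+6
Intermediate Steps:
a(z) = -2 + 1/z
3596352 - a(1032) = 3596352 - (-2 + 1/1032) = 3596352 - 1*(-2063/1032) = 3596352 + 2063/1032 = 3711437327/1032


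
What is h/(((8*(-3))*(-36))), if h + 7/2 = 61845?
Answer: 123683/1728 ≈ 71.576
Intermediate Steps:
h = 123683/2 (h = -7/2 + 61845 = 123683/2 ≈ 61842.)
h/(((8*(-3))*(-36))) = 123683/(2*(((8*(-3))*(-36)))) = 123683/(2*((-24*(-36)))) = (123683/2)/864 = (123683/2)*(1/864) = 123683/1728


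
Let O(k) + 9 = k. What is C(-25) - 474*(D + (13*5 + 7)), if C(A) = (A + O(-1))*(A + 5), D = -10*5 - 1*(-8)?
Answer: -13520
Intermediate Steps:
O(k) = -9 + k
D = -42 (D = -50 + 8 = -42)
C(A) = (-10 + A)*(5 + A) (C(A) = (A + (-9 - 1))*(A + 5) = (A - 10)*(5 + A) = (-10 + A)*(5 + A))
C(-25) - 474*(D + (13*5 + 7)) = (-50 + (-25)² - 5*(-25)) - 474*(-42 + (13*5 + 7)) = (-50 + 625 + 125) - 474*(-42 + (65 + 7)) = 700 - 474*(-42 + 72) = 700 - 474*30 = 700 - 14220 = -13520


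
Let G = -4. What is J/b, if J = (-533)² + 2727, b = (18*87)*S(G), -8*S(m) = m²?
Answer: -71704/783 ≈ -91.576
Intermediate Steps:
S(m) = -m²/8
b = -3132 (b = (18*87)*(-⅛*(-4)²) = 1566*(-⅛*16) = 1566*(-2) = -3132)
J = 286816 (J = 284089 + 2727 = 286816)
J/b = 286816/(-3132) = 286816*(-1/3132) = -71704/783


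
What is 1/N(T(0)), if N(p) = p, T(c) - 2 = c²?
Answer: ½ ≈ 0.50000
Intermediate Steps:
T(c) = 2 + c²
1/N(T(0)) = 1/(2 + 0²) = 1/(2 + 0) = 1/2 = ½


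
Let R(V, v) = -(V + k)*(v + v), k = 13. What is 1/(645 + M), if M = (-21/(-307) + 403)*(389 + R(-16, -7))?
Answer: 307/43136489 ≈ 7.1169e-6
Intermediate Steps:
R(V, v) = -2*v*(13 + V) (R(V, v) = -(V + 13)*(v + v) = -(13 + V)*2*v = -2*v*(13 + V))
M = 42938474/307 (M = (-21/(-307) + 403)*(389 - 2*(-7)*(13 - 16)) = (-21*(-1/307) + 403)*(389 - 2*(-7)*(-3)) = (21/307 + 403)*(389 - 42) = (123742/307)*347 = 42938474/307 ≈ 1.3986e+5)
1/(645 + M) = 1/(645 + 42938474/307) = 1/(43136489/307) = 307/43136489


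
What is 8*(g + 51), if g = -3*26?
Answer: -216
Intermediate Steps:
g = -78
8*(g + 51) = 8*(-78 + 51) = 8*(-27) = -216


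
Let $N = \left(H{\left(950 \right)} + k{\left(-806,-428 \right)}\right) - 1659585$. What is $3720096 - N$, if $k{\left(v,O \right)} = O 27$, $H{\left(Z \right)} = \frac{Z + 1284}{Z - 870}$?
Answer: $\frac{215648363}{40} \approx 5.3912 \cdot 10^{6}$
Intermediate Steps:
$H{\left(Z \right)} = \frac{1284 + Z}{-870 + Z}$
$k{\left(v,O \right)} = 27 O$
$N = - \frac{66844523}{40}$ ($N = \left(\frac{1284 + 950}{-870 + 950} + 27 \left(-428\right)\right) - 1659585 = \left(\frac{1}{80} \cdot 2234 - 11556\right) - 1659585 = \left(\frac{1117}{40} - 11556\right) - 1659585 = - \frac{461123}{40} - 1659585 = - \frac{66844523}{40} \approx -1.6711 \cdot 10^{6}$)
$3720096 - N = 3720096 - - \frac{66844523}{40} = 3720096 + \frac{66844523}{40} = \frac{215648363}{40}$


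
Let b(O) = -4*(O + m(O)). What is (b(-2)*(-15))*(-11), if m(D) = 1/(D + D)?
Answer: 1485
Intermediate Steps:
m(D) = 1/(2*D)
b(O) = -4*O - 2/O (b(O) = -4*(O + 1/(2*O)) = -4*O - 2/O)
(b(-2)*(-15))*(-11) = ((-4*(-2) - 2/(-2))*(-15))*(-11) = ((8 - 2*(-1/2))*(-15))*(-11) = ((8 + 1)*(-15))*(-11) = (9*(-15))*(-11) = -135*(-11) = 1485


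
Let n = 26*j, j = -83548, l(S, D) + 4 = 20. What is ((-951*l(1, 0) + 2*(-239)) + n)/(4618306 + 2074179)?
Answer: -2187942/6692485 ≈ -0.32693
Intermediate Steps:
l(S, D) = 16 (l(S, D) = -4 + 20 = 16)
n = -2172248 (n = 26*(-83548) = -2172248)
((-951*l(1, 0) + 2*(-239)) + n)/(4618306 + 2074179) = ((-951*16 + 2*(-239)) - 2172248)/(4618306 + 2074179) = ((-15216 - 478) - 2172248)/6692485 = (-15694 - 2172248)*(1/6692485) = -2187942*1/6692485 = -2187942/6692485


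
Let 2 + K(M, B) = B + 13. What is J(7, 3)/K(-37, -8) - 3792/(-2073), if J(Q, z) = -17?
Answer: -7955/2073 ≈ -3.8374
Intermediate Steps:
K(M, B) = 11 + B (K(M, B) = -2 + (B + 13) = -2 + (13 + B) = 11 + B)
J(7, 3)/K(-37, -8) - 3792/(-2073) = -17/(11 - 8) - 3792/(-2073) = -17/3 - 3792*(-1/2073) = -17*1/3 + 1264/691 = -17/3 + 1264/691 = -7955/2073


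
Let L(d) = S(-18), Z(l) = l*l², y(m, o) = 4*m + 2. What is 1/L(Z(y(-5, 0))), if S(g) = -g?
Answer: 1/18 ≈ 0.055556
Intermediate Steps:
y(m, o) = 2 + 4*m
Z(l) = l³
L(d) = 18 (L(d) = -1*(-18) = 18)
1/L(Z(y(-5, 0))) = 1/18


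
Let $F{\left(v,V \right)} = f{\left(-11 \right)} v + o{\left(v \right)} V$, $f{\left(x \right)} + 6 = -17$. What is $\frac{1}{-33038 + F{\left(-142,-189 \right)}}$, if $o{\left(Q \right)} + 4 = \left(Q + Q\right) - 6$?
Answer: $\frac{1}{25794} \approx 3.8769 \cdot 10^{-5}$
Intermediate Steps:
$f{\left(x \right)} = -23$ ($f{\left(x \right)} = -6 - 17 = -23$)
$o{\left(Q \right)} = -10 + 2 Q$ ($o{\left(Q \right)} = -4 + \left(\left(Q + Q\right) - 6\right) = -4 + \left(2 Q - 6\right) = -4 + \left(-6 + 2 Q\right) = -10 + 2 Q$)
$F{\left(v,V \right)} = - 23 v + V \left(-10 + 2 v\right)$ ($F{\left(v,V \right)} = - 23 v + \left(-10 + 2 v\right) V = - 23 v + V \left(-10 + 2 v\right)$)
$\frac{1}{-33038 + F{\left(-142,-189 \right)}} = \frac{1}{-33038 - \left(-3266 + 378 \left(-5 - 142\right)\right)} = \frac{1}{-33038 + \left(3266 + 2 \left(-189\right) \left(-147\right)\right)} = \frac{1}{-33038 + \left(3266 + 55566\right)} = \frac{1}{-33038 + 58832} = \frac{1}{25794}$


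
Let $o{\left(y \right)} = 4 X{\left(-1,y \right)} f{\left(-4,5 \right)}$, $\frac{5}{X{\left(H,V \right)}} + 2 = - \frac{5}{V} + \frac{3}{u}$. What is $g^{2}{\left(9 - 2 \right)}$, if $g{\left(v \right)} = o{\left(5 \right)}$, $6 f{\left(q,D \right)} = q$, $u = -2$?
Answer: $\frac{6400}{729} \approx 8.7791$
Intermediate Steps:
$f{\left(q,D \right)} = \frac{q}{6}$
$X{\left(H,V \right)} = \frac{5}{- \frac{7}{2} - \frac{5}{V}}$ ($X{\left(H,V \right)} = \frac{5}{-2 + \left(- \frac{5}{V} + \frac{3}{-2}\right)} = \frac{5}{-2 + \left(- \frac{5}{V} + 3 \left(- \frac{1}{2}\right)\right)} = \frac{5}{-2 - \left(\frac{3}{2} + \frac{5}{V}\right)} = \frac{5}{- \frac{7}{2} - \frac{5}{V}}$)
$o{\left(y \right)} = \frac{80 y}{3 \left(10 + 7 y\right)}$ ($o{\left(y \right)} = 4 \left(- \frac{10 y}{10 + 7 y}\right) \frac{1}{6} \left(-4\right) = - \frac{40 y}{10 + 7 y} \left(- \frac{2}{3}\right) = \frac{80 y}{3 \left(10 + 7 y\right)}$)
$g{\left(v \right)} = \frac{80}{27}$ ($g{\left(v \right)} = \frac{80}{3} \cdot 5 \frac{1}{10 + 7 \cdot 5} = \frac{80}{3} \cdot 5 \frac{1}{10 + 35} = \frac{80}{3} \cdot 5 \cdot \frac{1}{45} = \frac{80}{27}$)
$g^{2}{\left(9 - 2 \right)} = \left(\frac{80}{27}\right)^{2} = \frac{6400}{729}$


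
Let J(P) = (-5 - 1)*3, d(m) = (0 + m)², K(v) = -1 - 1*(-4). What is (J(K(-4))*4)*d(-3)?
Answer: -648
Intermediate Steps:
K(v) = 3 (K(v) = -1 + 4 = 3)
d(m) = m²
J(P) = -18 (J(P) = -6*3 = -18)
(J(K(-4))*4)*d(-3) = -18*4*(-3)² = -72*9 = -648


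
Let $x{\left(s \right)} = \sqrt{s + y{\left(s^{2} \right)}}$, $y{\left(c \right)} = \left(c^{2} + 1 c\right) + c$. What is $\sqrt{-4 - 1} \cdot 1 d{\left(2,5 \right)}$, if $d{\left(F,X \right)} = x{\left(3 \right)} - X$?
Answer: $i \sqrt{5} \left(-5 + \sqrt{102}\right) \approx 11.403 i$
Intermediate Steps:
$y{\left(c \right)} = c^{2} + 2 c$ ($y{\left(c \right)} = \left(c^{2} + c\right) + c = \left(c + c^{2}\right) + c = c^{2} + 2 c$)
$x{\left(s \right)} = \sqrt{s + s^{2} \left(2 + s^{2}\right)}$
$d{\left(F,X \right)} = \sqrt{102} - X$ ($d{\left(F,X \right)} = \sqrt{3 \left(1 + 3 \left(2 + 3^{2}\right)\right)} - X = \sqrt{3 \left(1 + 3 \left(2 + 9\right)\right)} - X = \sqrt{3 \left(1 + 3 \cdot 11\right)} - X = \sqrt{3 \left(1 + 33\right)} - X = \sqrt{3 \cdot 34} - X = \sqrt{102} - X$)
$\sqrt{-4 - 1} \cdot 1 d{\left(2,5 \right)} = \sqrt{-4 - 1} \cdot 1 \left(\sqrt{102} - 5\right) = \sqrt{-5} \cdot 1 \left(\sqrt{102} - 5\right) = i \sqrt{5} \cdot 1 \left(-5 + \sqrt{102}\right) = i \sqrt{5} \left(-5 + \sqrt{102}\right)$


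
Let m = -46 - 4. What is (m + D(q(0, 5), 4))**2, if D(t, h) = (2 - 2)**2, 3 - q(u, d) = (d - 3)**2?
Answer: 2500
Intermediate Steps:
q(u, d) = 3 - (-3 + d)**2 (q(u, d) = 3 - (d - 3)**2 = 3 - (-3 + d)**2)
D(t, h) = 0 (D(t, h) = 0**2 = 0)
m = -50
(m + D(q(0, 5), 4))**2 = (-50 + 0)**2 = (-50)**2 = 2500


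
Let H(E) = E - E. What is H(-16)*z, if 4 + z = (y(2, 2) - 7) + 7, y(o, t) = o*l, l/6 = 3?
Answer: 0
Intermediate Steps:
l = 18 (l = 6*3 = 18)
y(o, t) = 18*o (y(o, t) = o*18 = 18*o)
H(E) = 0
z = 32 (z = -4 + ((18*2 - 7) + 7) = -4 + ((36 - 7) + 7) = -4 + (29 + 7) = -4 + 36 = 32)
H(-16)*z = 0*32 = 0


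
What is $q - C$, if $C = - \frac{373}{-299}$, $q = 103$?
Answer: $\frac{30424}{299} \approx 101.75$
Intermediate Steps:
$C = \frac{373}{299}$ ($C = \left(-373\right) \left(- \frac{1}{299}\right) = \frac{373}{299} \approx 1.2475$)
$q - C = 103 - \frac{373}{299} = \frac{30424}{299}$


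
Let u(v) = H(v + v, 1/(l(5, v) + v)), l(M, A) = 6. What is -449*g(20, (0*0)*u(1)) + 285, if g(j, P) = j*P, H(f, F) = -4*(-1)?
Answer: 285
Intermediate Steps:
H(f, F) = 4
u(v) = 4
g(j, P) = P*j
-449*g(20, (0*0)*u(1)) + 285 = -449*(0*0)*4*20 + 285 = -449*0*4*20 + 285 = -0*20 + 285 = -449*0 + 285 = 0 + 285 = 285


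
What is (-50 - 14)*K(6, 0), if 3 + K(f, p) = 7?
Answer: -256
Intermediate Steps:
K(f, p) = 4 (K(f, p) = -3 + 7 = 4)
(-50 - 14)*K(6, 0) = (-50 - 14)*4 = -64*4 = -256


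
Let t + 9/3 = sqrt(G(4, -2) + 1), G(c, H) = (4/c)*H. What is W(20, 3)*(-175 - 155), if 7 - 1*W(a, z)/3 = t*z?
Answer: -15840 + 2970*I ≈ -15840.0 + 2970.0*I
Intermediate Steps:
G(c, H) = 4*H/c
t = -3 + I (t = -3 + sqrt(4*(-2)/4 + 1) = -3 + sqrt(4*(-2)*(1/4) + 1) = -3 + sqrt(-2 + 1) = -3 + sqrt(-1) = -3 + I ≈ -3.0 + 1.0*I)
W(a, z) = 21 - 3*z*(-3 + I) (W(a, z) = 21 - 3*(-3 + I)*z = 21 - 3*z*(-3 + I))
W(20, 3)*(-175 - 155) = (21 + 3*3*(3 - I))*(-175 - 155) = (21 + (27 - 9*I))*(-330) = (48 - 9*I)*(-330) = -15840 + 2970*I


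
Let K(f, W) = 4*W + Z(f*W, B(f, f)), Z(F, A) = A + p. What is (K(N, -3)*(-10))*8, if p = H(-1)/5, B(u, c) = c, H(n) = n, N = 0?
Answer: 976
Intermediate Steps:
p = -1/5 ≈ -0.20000
Z(F, A) = -1/5 + A (Z(F, A) = A - 1/5 = -1/5 + A)
K(f, W) = -1/5 + f + 4*W (K(f, W) = 4*W + (-1/5 + f) = -1/5 + f + 4*W)
(K(N, -3)*(-10))*8 = ((-1/5 + 0 + 4*(-3))*(-10))*8 = ((-1/5 + 0 - 12)*(-10))*8 = -61/5*(-10)*8 = 122*8 = 976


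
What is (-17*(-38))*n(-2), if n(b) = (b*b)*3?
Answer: 7752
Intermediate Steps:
n(b) = 3*b**2 (n(b) = b**2*3 = 3*b**2)
(-17*(-38))*n(-2) = (-17*(-38))*(3*(-2)**2) = 646*(3*4) = 646*12 = 7752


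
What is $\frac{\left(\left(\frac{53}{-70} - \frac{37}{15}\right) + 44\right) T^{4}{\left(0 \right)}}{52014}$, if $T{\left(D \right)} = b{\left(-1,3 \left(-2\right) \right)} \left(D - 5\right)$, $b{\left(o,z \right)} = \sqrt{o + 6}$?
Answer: $\frac{26759375}{2184588} \approx 12.249$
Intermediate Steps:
$b{\left(o,z \right)} = \sqrt{6 + o}$
$T{\left(D \right)} = \sqrt{5} \left(-5 + D\right)$ ($T{\left(D \right)} = \sqrt{6 - 1} \left(D - 5\right) = \sqrt{5} \left(-5 + D\right)$)
$\frac{\left(\left(\frac{53}{-70} - \frac{37}{15}\right) + 44\right) T^{4}{\left(0 \right)}}{52014} = \frac{\left(\left(\frac{53}{-70} - \frac{37}{15}\right) + 44\right) \left(\sqrt{5} \left(-5 + 0\right)\right)^{4}}{52014} = \left(\left(53 \left(- \frac{1}{70}\right) - \frac{37}{15}\right) + 44\right) \left(\sqrt{5} \left(-5\right)\right)^{4} \cdot \frac{1}{52014} = \left(\left(- \frac{53}{70} - \frac{37}{15}\right) + 44\right) \left(- 5 \sqrt{5}\right)^{4} \cdot \frac{1}{52014} = \left(- \frac{677}{210} + 44\right) 15625 \cdot \frac{1}{52014} = \frac{8563}{210} \cdot 15625 \cdot \frac{1}{52014} = \frac{26759375}{42} \cdot \frac{1}{52014} = \frac{26759375}{2184588}$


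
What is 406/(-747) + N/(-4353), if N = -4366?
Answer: 498028/1083897 ≈ 0.45948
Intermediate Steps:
406/(-747) + N/(-4353) = 406/(-747) - 4366/(-4353) = 406*(-1/747) - 4366*(-1/4353) = -406/747 + 4366/4353 = 498028/1083897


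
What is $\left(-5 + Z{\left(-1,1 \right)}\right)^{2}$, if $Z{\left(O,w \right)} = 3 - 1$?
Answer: $9$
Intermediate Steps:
$Z{\left(O,w \right)} = 2$ ($Z{\left(O,w \right)} = 3 - 1 = 2$)
$\left(-5 + Z{\left(-1,1 \right)}\right)^{2} = \left(-5 + 2\right)^{2} = \left(-3\right)^{2} = 9$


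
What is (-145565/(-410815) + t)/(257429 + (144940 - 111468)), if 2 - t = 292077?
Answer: -23997729112/23901298863 ≈ -1.0040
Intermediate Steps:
t = -292075 (t = 2 - 1*292077 = 2 - 292077 = -292075)
(-145565/(-410815) + t)/(257429 + (144940 - 111468)) = (-145565/(-410815) - 292075)/(257429 + (144940 - 111468)) = (-145565*(-1/410815) - 292075)/(257429 + 33472) = (29113/82163 - 292075)/290901 = -23997729112/82163*1/290901 = -23997729112/23901298863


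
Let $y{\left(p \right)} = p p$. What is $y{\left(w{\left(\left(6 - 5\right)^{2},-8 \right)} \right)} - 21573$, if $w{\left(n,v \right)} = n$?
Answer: $-21572$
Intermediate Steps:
$y{\left(p \right)} = p^{2}$
$y{\left(w{\left(\left(6 - 5\right)^{2},-8 \right)} \right)} - 21573 = \left(\left(6 - 5\right)^{2}\right)^{2} - 21573 = \left(1^{2}\right)^{2} - 21573 = 1^{2} - 21573 = 1 - 21573 = -21572$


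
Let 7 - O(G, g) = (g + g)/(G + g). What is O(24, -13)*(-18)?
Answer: -1854/11 ≈ -168.55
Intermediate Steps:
O(G, g) = 7 - 2*g/(G + g) (O(G, g) = 7 - (g + g)/(G + g) = 7 - 2*g/(G + g))
O(24, -13)*(-18) = ((5*(-13) + 7*24)/(24 - 13))*(-18) = ((-65 + 168)/11)*(-18) = ((1/11)*103)*(-18) = (103/11)*(-18) = -1854/11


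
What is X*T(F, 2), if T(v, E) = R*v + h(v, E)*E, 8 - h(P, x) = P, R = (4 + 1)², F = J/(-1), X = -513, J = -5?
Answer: -67203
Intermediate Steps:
F = 5 (F = -5/(-1) = -5*(-1) = 5)
R = 25 (R = 5² = 25)
h(P, x) = 8 - P
T(v, E) = 25*v + E*(8 - v) (T(v, E) = 25*v + (8 - v)*E = 25*v + E*(8 - v))
X*T(F, 2) = -513*(25*5 - 1*2*(-8 + 5)) = -513*(125 - 1*2*(-3)) = -513*(125 + 6) = -513*131 = -67203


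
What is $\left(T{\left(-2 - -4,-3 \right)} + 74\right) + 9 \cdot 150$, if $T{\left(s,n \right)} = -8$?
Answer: $1416$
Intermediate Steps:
$\left(T{\left(-2 - -4,-3 \right)} + 74\right) + 9 \cdot 150 = \left(-8 + 74\right) + 9 \cdot 150 = 66 + 1350 = 1416$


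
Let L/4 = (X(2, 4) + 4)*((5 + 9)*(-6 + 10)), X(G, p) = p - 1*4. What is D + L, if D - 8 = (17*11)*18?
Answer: 4270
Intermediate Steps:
X(G, p) = -4 + p (X(G, p) = p - 4 = -4 + p)
D = 3374 (D = 8 + (17*11)*18 = 8 + 187*18 = 8 + 3366 = 3374)
L = 896 (L = 4*(((-4 + 4) + 4)*((5 + 9)*(-6 + 10))) = 4*((0 + 4)*(14*4)) = 4*(4*56) = 4*224 = 896)
D + L = 3374 + 896 = 4270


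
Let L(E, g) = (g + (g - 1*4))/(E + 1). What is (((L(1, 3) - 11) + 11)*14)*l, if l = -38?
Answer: -532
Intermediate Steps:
L(E, g) = (-4 + 2*g)/(1 + E) (L(E, g) = (g + (g - 4))/(1 + E) = (g + (-4 + g))/(1 + E) = (-4 + 2*g)/(1 + E))
(((L(1, 3) - 11) + 11)*14)*l = (((2*(-2 + 3)/(1 + 1) - 11) + 11)*14)*(-38) = (((2*1/2 - 11) + 11)*14)*(-38) = (((2*(½)*1 - 11) + 11)*14)*(-38) = (((1 - 11) + 11)*14)*(-38) = ((-10 + 11)*14)*(-38) = (1*14)*(-38) = 14*(-38) = -532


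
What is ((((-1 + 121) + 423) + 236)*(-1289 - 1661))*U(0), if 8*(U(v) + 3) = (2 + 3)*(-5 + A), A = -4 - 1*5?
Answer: 54004175/2 ≈ 2.7002e+7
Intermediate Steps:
A = -9 (A = -4 - 5 = -9)
U(v) = -47/4 (U(v) = -3 + ((2 + 3)*(-5 - 9))/8 = -3 + (5*(-14))/8 = -3 + (1/8)*(-70) = -3 - 35/4 = -47/4)
((((-1 + 121) + 423) + 236)*(-1289 - 1661))*U(0) = ((((-1 + 121) + 423) + 236)*(-1289 - 1661))*(-47/4) = (((120 + 423) + 236)*(-2950))*(-47/4) = ((543 + 236)*(-2950))*(-47/4) = (779*(-2950))*(-47/4) = -2298050*(-47/4) = 54004175/2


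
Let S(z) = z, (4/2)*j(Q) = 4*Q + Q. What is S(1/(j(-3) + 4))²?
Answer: 4/49 ≈ 0.081633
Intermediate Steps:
j(Q) = 5*Q/2 (j(Q) = (4*Q + Q)/2 = (5*Q)/2 = 5*Q/2)
S(1/(j(-3) + 4))² = (1/((5/2)*(-3) + 4))² = (1/(-15/2 + 4))² = (1/(-7/2))² = (-2/7)² = 4/49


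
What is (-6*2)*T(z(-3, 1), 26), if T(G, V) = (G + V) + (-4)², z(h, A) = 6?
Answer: -576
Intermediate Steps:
T(G, V) = 16 + G + V (T(G, V) = (G + V) + 16 = 16 + G + V)
(-6*2)*T(z(-3, 1), 26) = (-6*2)*(16 + 6 + 26) = -12*48 = -576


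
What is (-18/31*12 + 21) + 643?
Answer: 20368/31 ≈ 657.03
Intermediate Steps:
(-18/31*12 + 21) + 643 = (-216/31 + 21) + 643 = 435/31 + 643 = 20368/31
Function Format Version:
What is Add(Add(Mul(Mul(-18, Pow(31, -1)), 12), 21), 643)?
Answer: Rational(20368, 31) ≈ 657.03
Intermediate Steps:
Add(Add(Mul(Mul(-18, Pow(31, -1)), 12), 21), 643) = Add(Add(Mul(Mul(-18, Rational(1, 31)), 12), 21), 643) = Add(Add(Mul(Rational(-18, 31), 12), 21), 643) = Add(Add(Rational(-216, 31), 21), 643) = Add(Rational(435, 31), 643) = Rational(20368, 31)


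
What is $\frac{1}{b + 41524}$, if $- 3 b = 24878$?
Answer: $\frac{3}{99694} \approx 3.0092 \cdot 10^{-5}$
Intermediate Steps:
$b = - \frac{24878}{3}$ ($b = \left(- \frac{1}{3}\right) 24878 = - \frac{24878}{3} \approx -8292.7$)
$\frac{1}{b + 41524} = \frac{1}{- \frac{24878}{3} + 41524} = \frac{1}{\frac{99694}{3}} = \frac{3}{99694}$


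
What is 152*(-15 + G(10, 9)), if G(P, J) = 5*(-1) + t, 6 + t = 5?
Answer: -3192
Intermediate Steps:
t = -1 (t = -6 + 5 = -1)
G(P, J) = -6 (G(P, J) = 5*(-1) - 1 = -5 - 1 = -6)
152*(-15 + G(10, 9)) = 152*(-15 - 6) = 152*(-21) = -3192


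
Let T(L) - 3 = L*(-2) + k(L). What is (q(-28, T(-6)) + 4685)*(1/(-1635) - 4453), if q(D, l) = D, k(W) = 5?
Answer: -33906014992/1635 ≈ -2.0738e+7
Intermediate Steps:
T(L) = 8 - 2*L (T(L) = 3 + (L*(-2) + 5) = 3 + (-2*L + 5) = 3 + (5 - 2*L) = 8 - 2*L)
(q(-28, T(-6)) + 4685)*(1/(-1635) - 4453) = (-28 + 4685)*(1/(-1635) - 4453) = 4657*(-1/1635 - 4453) = 4657*(-7280656/1635) = -33906014992/1635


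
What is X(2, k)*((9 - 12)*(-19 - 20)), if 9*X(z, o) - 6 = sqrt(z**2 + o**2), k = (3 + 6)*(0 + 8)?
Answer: 78 + 26*sqrt(1297) ≈ 1014.4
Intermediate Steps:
k = 72 (k = 9*8 = 72)
X(z, o) = 2/3 + sqrt(o**2 + z**2)/9 (X(z, o) = 2/3 + sqrt(z**2 + o**2)/9 = 2/3 + sqrt(o**2 + z**2)/9)
X(2, k)*((9 - 12)*(-19 - 20)) = (2/3 + sqrt(72**2 + 2**2)/9)*((9 - 12)*(-19 - 20)) = (2/3 + sqrt(5184 + 4)/9)*(-3*(-39)) = (2/3 + sqrt(5188)/9)*117 = (2/3 + (2*sqrt(1297))/9)*117 = (2/3 + 2*sqrt(1297)/9)*117 = 78 + 26*sqrt(1297)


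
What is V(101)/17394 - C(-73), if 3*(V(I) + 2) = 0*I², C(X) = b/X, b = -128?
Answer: -1113289/634881 ≈ -1.7535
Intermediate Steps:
C(X) = -128/X
V(I) = -2 (V(I) = -2 + (0*I²)/3 = -2 + (⅓)*0 = -2 + 0 = -2)
V(101)/17394 - C(-73) = -2/17394 - (-128)/(-73) = -2*1/17394 - (-128)*(-1)/73 = -1/8697 - 1*128/73 = -1/8697 - 128/73 = -1113289/634881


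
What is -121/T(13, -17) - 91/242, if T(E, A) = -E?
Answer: 28099/3146 ≈ 8.9317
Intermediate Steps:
-121/T(13, -17) - 91/242 = -121/((-1*13)) - 91/242 = -121/(-13) - 91*1/242 = -121*(-1/13) - 91/242 = 121/13 - 91/242 = 28099/3146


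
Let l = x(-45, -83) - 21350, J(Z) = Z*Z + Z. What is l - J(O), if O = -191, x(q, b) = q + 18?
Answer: -57667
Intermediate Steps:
x(q, b) = 18 + q
J(Z) = Z + Z**2 (J(Z) = Z**2 + Z = Z + Z**2)
l = -21377 (l = (18 - 45) - 21350 = -27 - 21350 = -21377)
l - J(O) = -21377 - (-191)*(1 - 191) = -21377 - (-191)*(-190) = -21377 - 1*36290 = -21377 - 36290 = -57667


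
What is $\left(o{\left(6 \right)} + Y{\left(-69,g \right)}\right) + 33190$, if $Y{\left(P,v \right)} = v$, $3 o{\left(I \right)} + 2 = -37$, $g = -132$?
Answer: $33045$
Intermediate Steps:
$o{\left(I \right)} = -13$ ($o{\left(I \right)} = - \frac{2}{3} + \frac{1}{3} \left(-37\right) = - \frac{2}{3} - \frac{37}{3} = -13$)
$\left(o{\left(6 \right)} + Y{\left(-69,g \right)}\right) + 33190 = \left(-13 - 132\right) + 33190 = -145 + 33190 = 33045$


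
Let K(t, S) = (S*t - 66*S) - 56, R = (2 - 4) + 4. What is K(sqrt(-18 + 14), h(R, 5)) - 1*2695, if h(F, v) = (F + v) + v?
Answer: -3543 + 24*I ≈ -3543.0 + 24.0*I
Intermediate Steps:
R = 2 (R = -2 + 4 = 2)
h(F, v) = F + 2*v
K(t, S) = -56 - 66*S + S*t (K(t, S) = (-66*S + S*t) - 56 = -56 - 66*S + S*t)
K(sqrt(-18 + 14), h(R, 5)) - 1*2695 = (-56 - 66*(2 + 2*5) + (2 + 2*5)*sqrt(-18 + 14)) - 1*2695 = (-56 - 66*(2 + 10) + (2 + 10)*sqrt(-4)) - 2695 = (-56 - 66*12 + 12*(2*I)) - 2695 = (-56 - 792 + 24*I) - 2695 = (-848 + 24*I) - 2695 = -3543 + 24*I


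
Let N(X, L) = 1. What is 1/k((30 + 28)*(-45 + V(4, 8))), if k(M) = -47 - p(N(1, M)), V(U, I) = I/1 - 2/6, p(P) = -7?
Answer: -1/40 ≈ -0.025000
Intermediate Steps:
V(U, I) = -⅓ + I (V(U, I) = I*1 - 2*⅙ = I - ⅓ = -⅓ + I)
k(M) = -40 (k(M) = -47 - 1*(-7) = -47 + 7 = -40)
1/k((30 + 28)*(-45 + V(4, 8))) = 1/(-40) = -1/40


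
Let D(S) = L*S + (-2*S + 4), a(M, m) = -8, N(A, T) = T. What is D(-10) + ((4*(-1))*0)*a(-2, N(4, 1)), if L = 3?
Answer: -6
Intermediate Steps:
D(S) = 4 + S (D(S) = 3*S + (-2*S + 4) = 3*S + (4 - 2*S) = 4 + S)
D(-10) + ((4*(-1))*0)*a(-2, N(4, 1)) = (4 - 10) + ((4*(-1))*0)*(-8) = -6 - 4*0*(-8) = -6 + 0*(-8) = -6 + 0 = -6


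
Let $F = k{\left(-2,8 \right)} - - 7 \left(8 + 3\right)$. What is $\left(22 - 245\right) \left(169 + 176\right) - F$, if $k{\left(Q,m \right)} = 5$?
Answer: $-77017$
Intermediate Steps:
$F = 82$ ($F = 5 - - 7 \left(8 + 3\right) = 5 - \left(-7\right) 11 = 5 - -77 = 5 + 77 = 82$)
$\left(22 - 245\right) \left(169 + 176\right) - F = \left(22 - 245\right) \left(169 + 176\right) - 82 = \left(-223\right) 345 - 82 = -76935 - 82 = -77017$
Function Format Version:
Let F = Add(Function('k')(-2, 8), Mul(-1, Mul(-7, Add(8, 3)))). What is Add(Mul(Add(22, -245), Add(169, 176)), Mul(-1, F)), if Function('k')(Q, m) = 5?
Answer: -77017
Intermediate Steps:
F = 82 (F = Add(5, Mul(-1, Mul(-7, Add(8, 3)))) = Add(5, Mul(-1, Mul(-7, 11))) = Add(5, Mul(-1, -77)) = Add(5, 77) = 82)
Add(Mul(Add(22, -245), Add(169, 176)), Mul(-1, F)) = Add(Mul(Add(22, -245), Add(169, 176)), Mul(-1, 82)) = Add(Mul(-223, 345), -82) = Add(-76935, -82) = -77017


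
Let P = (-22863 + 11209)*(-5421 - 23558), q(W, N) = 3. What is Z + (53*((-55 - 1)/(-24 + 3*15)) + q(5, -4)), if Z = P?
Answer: 1013163383/3 ≈ 3.3772e+8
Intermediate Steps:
P = 337721266 (P = -11654*(-28979) = 337721266)
Z = 337721266
Z + (53*((-55 - 1)/(-24 + 3*15)) + q(5, -4)) = 337721266 + (53*((-55 - 1)/(-24 + 3*15)) + 3) = 337721266 + (53*(-56/(-24 + 45)) + 3) = 337721266 + (53*(-56/21) + 3) = 337721266 + (53*(-56*1/21) + 3) = 337721266 + (53*(-8/3) + 3) = 337721266 + (-424/3 + 3) = 337721266 - 415/3 = 1013163383/3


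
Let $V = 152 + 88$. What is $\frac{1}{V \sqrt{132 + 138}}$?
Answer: $\frac{\sqrt{30}}{21600} \approx 0.00025358$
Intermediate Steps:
$V = 240$
$\frac{1}{V \sqrt{132 + 138}} = \frac{1}{240 \sqrt{132 + 138}} = \frac{1}{240 \sqrt{270}} = \frac{1}{240 \cdot 3 \sqrt{30}} = \frac{1}{720 \sqrt{30}} = \frac{\sqrt{30}}{21600}$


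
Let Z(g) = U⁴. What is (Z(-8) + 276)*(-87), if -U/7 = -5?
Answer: -130578387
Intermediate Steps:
U = 35 (U = -7*(-5) = 35)
Z(g) = 1500625 (Z(g) = 35⁴ = 1500625)
(Z(-8) + 276)*(-87) = (1500625 + 276)*(-87) = 1500901*(-87) = -130578387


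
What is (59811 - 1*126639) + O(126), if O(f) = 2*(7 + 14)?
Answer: -66786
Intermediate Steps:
O(f) = 42 (O(f) = 2*21 = 42)
(59811 - 1*126639) + O(126) = (59811 - 1*126639) + 42 = (59811 - 126639) + 42 = -66828 + 42 = -66786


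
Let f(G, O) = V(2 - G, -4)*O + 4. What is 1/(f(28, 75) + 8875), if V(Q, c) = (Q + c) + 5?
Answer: 1/7004 ≈ 0.00014278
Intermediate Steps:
V(Q, c) = 5 + Q + c
f(G, O) = 4 + O*(3 - G) (f(G, O) = (5 + (2 - G) - 4)*O + 4 = (3 - G)*O + 4 = O*(3 - G) + 4 = 4 + O*(3 - G))
1/(f(28, 75) + 8875) = 1/((4 - 1*75*(-3 + 28)) + 8875) = 1/((4 - 1*75*25) + 8875) = 1/((4 - 1875) + 8875) = 1/(-1871 + 8875) = 1/7004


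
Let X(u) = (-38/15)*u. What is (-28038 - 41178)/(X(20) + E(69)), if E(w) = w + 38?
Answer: -207648/169 ≈ -1228.7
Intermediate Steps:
E(w) = 38 + w
X(u) = -38*u/15 (X(u) = (-38*1/15)*u = -38*u/15)
(-28038 - 41178)/(X(20) + E(69)) = (-28038 - 41178)/(-38/15*20 + (38 + 69)) = -69216/(-152/3 + 107) = -69216/169/3 = -69216*3/169 = -207648/169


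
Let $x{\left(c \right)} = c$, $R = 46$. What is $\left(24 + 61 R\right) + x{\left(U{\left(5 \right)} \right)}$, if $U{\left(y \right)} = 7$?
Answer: $2837$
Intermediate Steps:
$\left(24 + 61 R\right) + x{\left(U{\left(5 \right)} \right)} = \left(24 + 61 \cdot 46\right) + 7 = \left(24 + 2806\right) + 7 = 2830 + 7 = 2837$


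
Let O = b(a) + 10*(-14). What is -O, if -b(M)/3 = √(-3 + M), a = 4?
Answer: 143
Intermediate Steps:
b(M) = -3*√(-3 + M)
O = -143 (O = -3*√(-3 + 4) + 10*(-14) = -3*√1 - 140 = -3*1 - 140 = -3 - 140 = -143)
-O = -1*(-143) = 143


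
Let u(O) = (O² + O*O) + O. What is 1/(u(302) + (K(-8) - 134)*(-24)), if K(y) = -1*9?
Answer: 1/186142 ≈ 5.3722e-6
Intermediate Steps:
K(y) = -9
u(O) = O + 2*O² (u(O) = (O² + O²) + O = 2*O² + O = O + 2*O²)
1/(u(302) + (K(-8) - 134)*(-24)) = 1/(302*(1 + 2*302) + (-9 - 134)*(-24)) = 1/(302*(1 + 604) - 143*(-24)) = 1/(302*605 + 3432) = 1/(182710 + 3432) = 1/186142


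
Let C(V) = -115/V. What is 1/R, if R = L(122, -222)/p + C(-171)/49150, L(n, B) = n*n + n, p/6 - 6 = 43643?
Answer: 73370913570/4205009857 ≈ 17.448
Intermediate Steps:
p = 261894 (p = 36 + 6*43643 = 36 + 261858 = 261894)
L(n, B) = n + n² (L(n, B) = n² + n = n + n²)
R = 4205009857/73370913570 (R = (122*(1 + 122))/261894 - 115/(-171)/49150 = (122*123)*(1/261894) - 115*(-1/171)*(1/49150) = 15006*(1/261894) + (115/171)*(1/49150) = 2501/43649 + 23/1680930 = 4205009857/73370913570 ≈ 0.057312)
1/R = 1/(4205009857/73370913570) = 73370913570/4205009857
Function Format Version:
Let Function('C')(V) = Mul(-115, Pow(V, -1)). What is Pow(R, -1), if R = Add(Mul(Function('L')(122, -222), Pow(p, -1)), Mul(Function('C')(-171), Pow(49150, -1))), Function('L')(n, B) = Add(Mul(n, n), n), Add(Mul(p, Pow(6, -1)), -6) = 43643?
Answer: Rational(73370913570, 4205009857) ≈ 17.448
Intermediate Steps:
p = 261894 (p = Add(36, Mul(6, 43643)) = Add(36, 261858) = 261894)
Function('L')(n, B) = Add(n, Pow(n, 2)) (Function('L')(n, B) = Add(Pow(n, 2), n) = Add(n, Pow(n, 2)))
R = Rational(4205009857, 73370913570) (R = Add(Mul(Mul(122, Add(1, 122)), Pow(261894, -1)), Mul(Mul(-115, Pow(-171, -1)), Pow(49150, -1))) = Add(Mul(Mul(122, 123), Rational(1, 261894)), Mul(Mul(-115, Rational(-1, 171)), Rational(1, 49150))) = Add(Mul(15006, Rational(1, 261894)), Mul(Rational(115, 171), Rational(1, 49150))) = Add(Rational(2501, 43649), Rational(23, 1680930)) = Rational(4205009857, 73370913570) ≈ 0.057312)
Pow(R, -1) = Pow(Rational(4205009857, 73370913570), -1) = Rational(73370913570, 4205009857)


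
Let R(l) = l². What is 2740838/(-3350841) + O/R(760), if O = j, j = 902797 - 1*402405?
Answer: 11703250109/241930720200 ≈ 0.048374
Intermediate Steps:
j = 500392 (j = 902797 - 402405 = 500392)
O = 500392
2740838/(-3350841) + O/R(760) = 2740838/(-3350841) + 500392/(760²) = 2740838*(-1/3350841) + 500392/577600 = -2740838/3350841 + 500392*(1/577600) = -2740838/3350841 + 62549/72200 = 11703250109/241930720200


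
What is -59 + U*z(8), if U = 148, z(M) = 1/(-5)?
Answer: -443/5 ≈ -88.600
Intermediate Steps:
z(M) = -1/5
-59 + U*z(8) = -59 + 148*(-1/5) = -59 - 148/5 = -443/5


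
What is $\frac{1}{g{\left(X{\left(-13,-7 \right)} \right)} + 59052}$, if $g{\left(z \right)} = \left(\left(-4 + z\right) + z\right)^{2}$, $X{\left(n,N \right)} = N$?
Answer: $\frac{1}{59376} \approx 1.6842 \cdot 10^{-5}$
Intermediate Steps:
$g{\left(z \right)} = \left(-4 + 2 z\right)^{2}$
$\frac{1}{g{\left(X{\left(-13,-7 \right)} \right)} + 59052} = \frac{1}{4 \left(-2 - 7\right)^{2} + 59052} = \frac{1}{4 \left(-9\right)^{2} + 59052} = \frac{1}{4 \cdot 81 + 59052} = \frac{1}{324 + 59052} = \frac{1}{59376}$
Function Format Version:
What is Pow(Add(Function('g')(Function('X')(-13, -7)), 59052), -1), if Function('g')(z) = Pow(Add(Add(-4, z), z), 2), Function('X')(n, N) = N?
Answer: Rational(1, 59376) ≈ 1.6842e-5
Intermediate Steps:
Function('g')(z) = Pow(Add(-4, Mul(2, z)), 2)
Pow(Add(Function('g')(Function('X')(-13, -7)), 59052), -1) = Pow(Add(Mul(4, Pow(Add(-2, -7), 2)), 59052), -1) = Pow(Add(Mul(4, Pow(-9, 2)), 59052), -1) = Pow(Add(Mul(4, 81), 59052), -1) = Pow(Add(324, 59052), -1) = Pow(59376, -1) = Rational(1, 59376)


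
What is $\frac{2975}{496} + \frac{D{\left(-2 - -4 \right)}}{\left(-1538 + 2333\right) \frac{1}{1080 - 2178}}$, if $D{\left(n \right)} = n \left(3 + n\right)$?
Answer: $- \frac{205397}{26288} \approx -7.8133$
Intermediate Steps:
$\frac{2975}{496} + \frac{D{\left(-2 - -4 \right)}}{\left(-1538 + 2333\right) \frac{1}{1080 - 2178}} = \frac{2975}{496} + \frac{\left(-2 - -4\right) \left(3 - -2\right)}{\left(-1538 + 2333\right) \frac{1}{1080 - 2178}} = 2975 \cdot \frac{1}{496} + \frac{\left(-2 + 4\right) \left(3 + \left(-2 + 4\right)\right)}{795 \frac{1}{-1098}} = \frac{2975}{496} + \frac{2 \left(3 + 2\right)}{795 \left(- \frac{1}{1098}\right)} = \frac{2975}{496} + \frac{2 \cdot 5}{- \frac{265}{366}} = \frac{2975}{496} + 10 \left(- \frac{366}{265}\right) = \frac{2975}{496} - \frac{732}{53} = - \frac{205397}{26288}$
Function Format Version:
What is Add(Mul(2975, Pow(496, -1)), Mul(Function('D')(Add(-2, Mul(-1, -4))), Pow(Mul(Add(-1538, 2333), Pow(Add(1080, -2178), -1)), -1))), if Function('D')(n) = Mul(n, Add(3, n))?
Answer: Rational(-205397, 26288) ≈ -7.8133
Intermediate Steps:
Add(Mul(2975, Pow(496, -1)), Mul(Function('D')(Add(-2, Mul(-1, -4))), Pow(Mul(Add(-1538, 2333), Pow(Add(1080, -2178), -1)), -1))) = Add(Mul(2975, Pow(496, -1)), Mul(Mul(Add(-2, Mul(-1, -4)), Add(3, Add(-2, Mul(-1, -4)))), Pow(Mul(Add(-1538, 2333), Pow(Add(1080, -2178), -1)), -1))) = Add(Mul(2975, Rational(1, 496)), Mul(Mul(Add(-2, 4), Add(3, Add(-2, 4))), Pow(Mul(795, Pow(-1098, -1)), -1))) = Add(Rational(2975, 496), Mul(Mul(2, Add(3, 2)), Pow(Mul(795, Rational(-1, 1098)), -1))) = Add(Rational(2975, 496), Mul(Mul(2, 5), Pow(Rational(-265, 366), -1))) = Add(Rational(2975, 496), Mul(10, Rational(-366, 265))) = Add(Rational(2975, 496), Rational(-732, 53)) = Rational(-205397, 26288)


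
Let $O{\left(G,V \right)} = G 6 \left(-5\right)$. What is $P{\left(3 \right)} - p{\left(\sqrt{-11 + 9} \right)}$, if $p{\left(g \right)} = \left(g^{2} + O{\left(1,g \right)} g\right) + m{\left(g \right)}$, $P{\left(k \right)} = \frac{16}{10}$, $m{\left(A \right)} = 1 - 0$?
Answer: $\frac{13}{5} + 30 i \sqrt{2} \approx 2.6 + 42.426 i$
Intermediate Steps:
$O{\left(G,V \right)} = - 30 G$ ($O{\left(G,V \right)} = 6 G \left(-5\right) = - 30 G$)
$m{\left(A \right)} = 1$ ($m{\left(A \right)} = 1 + 0 = 1$)
$P{\left(k \right)} = \frac{8}{5}$ ($P{\left(k \right)} = 16 \cdot \frac{1}{10} = \frac{8}{5}$)
$p{\left(g \right)} = 1 + g^{2} - 30 g$ ($p{\left(g \right)} = \left(g^{2} + \left(-30\right) 1 g\right) + 1 = \left(g^{2} - 30 g\right) + 1 = 1 + g^{2} - 30 g$)
$P{\left(3 \right)} - p{\left(\sqrt{-11 + 9} \right)} = \frac{8}{5} - \left(1 + \left(\sqrt{-11 + 9}\right)^{2} - 30 \sqrt{-11 + 9}\right) = \frac{8}{5} - \left(1 + \left(\sqrt{-2}\right)^{2} - 30 \sqrt{-2}\right) = \frac{8}{5} - \left(1 + \left(i \sqrt{2}\right)^{2} - 30 i \sqrt{2}\right) = \frac{8}{5} - \left(1 - 2 - 30 i \sqrt{2}\right) = \frac{8}{5} - \left(-1 - 30 i \sqrt{2}\right) = \frac{8}{5} + \left(1 + 30 i \sqrt{2}\right) = \frac{13}{5} + 30 i \sqrt{2}$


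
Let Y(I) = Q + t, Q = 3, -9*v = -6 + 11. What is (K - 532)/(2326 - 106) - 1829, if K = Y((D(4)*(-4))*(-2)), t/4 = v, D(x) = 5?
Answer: -36548201/19980 ≈ -1829.2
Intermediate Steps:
v = -5/9 (v = -(-6 + 11)/9 = -⅑*5 = -5/9 ≈ -0.55556)
t = -20/9 (t = 4*(-5/9) = -20/9 ≈ -2.2222)
Y(I) = 7/9 (Y(I) = 3 - 20/9 = 7/9)
K = 7/9 ≈ 0.77778
(K - 532)/(2326 - 106) - 1829 = (7/9 - 532)/(2326 - 106) - 1829 = -4781/9/2220 - 1829 = -4781/9*1/2220 - 1829 = -4781/19980 - 1829 = -36548201/19980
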